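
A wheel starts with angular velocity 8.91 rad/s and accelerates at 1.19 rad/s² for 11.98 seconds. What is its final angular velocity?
ω = ω₀ + αt = 8.91 + 1.19 × 11.98 = 23.17 rad/s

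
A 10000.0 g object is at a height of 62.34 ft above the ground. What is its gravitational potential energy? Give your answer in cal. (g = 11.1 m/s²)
PE = mgh = 10 kg × 11.1 m/s² × 19 m = 2109 J = 504.1 cal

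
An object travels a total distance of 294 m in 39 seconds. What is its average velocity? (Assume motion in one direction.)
v_avg = Δd / Δt = 294 / 39 = 7.54 m/s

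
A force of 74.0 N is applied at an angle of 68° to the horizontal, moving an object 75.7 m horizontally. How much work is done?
W = Fd cosθ = 74.0×75.7×cos(68°) = 2098.5 J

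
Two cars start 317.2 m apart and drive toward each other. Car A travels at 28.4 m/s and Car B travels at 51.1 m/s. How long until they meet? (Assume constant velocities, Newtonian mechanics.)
Combined speed: v_combined = 28.4 + 51.1 = 79.5 m/s
Time to meet: t = d/79.5 = 317.2/79.5 = 3.99 s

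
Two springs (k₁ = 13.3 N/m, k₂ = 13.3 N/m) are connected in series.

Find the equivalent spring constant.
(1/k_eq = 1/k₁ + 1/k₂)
1/k_eq = 1/13.3 + 1/13.3 = 0.15038; k_eq = 6.65 N/m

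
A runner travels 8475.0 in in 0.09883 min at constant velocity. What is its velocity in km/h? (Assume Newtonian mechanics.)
v = d/t (with unit conversion) = 130.7 km/h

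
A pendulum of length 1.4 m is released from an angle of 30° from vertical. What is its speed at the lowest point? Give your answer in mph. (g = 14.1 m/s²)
h = L(1 − cosθ) = 1.4×(1 − cos30°) = 0.1876 m
v = √(2gh) = √(2×14.1×0.1876) = 2.3 m/s = 5.145 mph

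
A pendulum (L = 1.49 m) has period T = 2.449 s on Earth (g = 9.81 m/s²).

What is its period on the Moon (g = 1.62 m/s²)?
T = 2π√(L/g), so T_moon/T_earth = √(g_earth/g_moon)
T_moon = 2π√(1.49/1.62) = 6.026 s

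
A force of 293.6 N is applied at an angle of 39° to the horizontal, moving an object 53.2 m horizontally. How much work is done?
W = Fd cosθ = 293.6×53.2×cos(39°) = 12139.0 J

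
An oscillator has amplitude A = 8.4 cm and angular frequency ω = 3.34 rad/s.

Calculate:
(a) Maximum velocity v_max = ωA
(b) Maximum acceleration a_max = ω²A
v_max = ωA = 3.34×0.084 = 0.2806 m/s
a_max = ω²A = 3.34²×0.084 = 0.9371 m/s²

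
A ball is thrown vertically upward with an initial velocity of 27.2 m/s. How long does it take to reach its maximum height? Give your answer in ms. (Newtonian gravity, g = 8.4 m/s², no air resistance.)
t_up = v₀/g (with unit conversion) = 3238.0 ms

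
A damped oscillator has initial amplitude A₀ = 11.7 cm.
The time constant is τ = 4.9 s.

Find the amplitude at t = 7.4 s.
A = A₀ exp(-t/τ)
A = A₀ exp(−t/τ) = 11.7×exp(−7.4/4.9) = 2.584 cm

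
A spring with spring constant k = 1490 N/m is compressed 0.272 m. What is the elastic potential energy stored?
PE = ½kx² = ½×1490×0.272² = 55.12 J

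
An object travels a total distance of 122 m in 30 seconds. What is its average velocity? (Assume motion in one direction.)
v_avg = Δd / Δt = 122 / 30 = 4.07 m/s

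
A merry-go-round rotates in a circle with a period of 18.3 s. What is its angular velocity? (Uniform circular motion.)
ω = 2π/T = 2π/18.3 = 0.3433 rad/s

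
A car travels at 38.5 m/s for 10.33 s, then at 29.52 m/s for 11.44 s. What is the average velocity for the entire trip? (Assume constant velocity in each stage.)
d₁ = v₁t₁ = 38.5 × 10.33 = 397.705 m
d₂ = v₂t₂ = 29.52 × 11.44 = 337.709 m
d_total = 735.41 m, t_total = 21.77 s
v_avg = d_total/t_total = 735.41/21.77 = 33.78 m/s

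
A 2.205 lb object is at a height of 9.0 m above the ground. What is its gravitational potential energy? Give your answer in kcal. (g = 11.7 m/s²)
PE = mgh = 1 kg × 11.7 m/s² × 9 m = 105.3 J = 0.02517 kcal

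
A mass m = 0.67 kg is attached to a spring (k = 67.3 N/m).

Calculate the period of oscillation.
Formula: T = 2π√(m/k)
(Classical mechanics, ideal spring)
T = 2π√(m/k) = 2π√(0.67/67.3) = 0.6269 s; f = 1/T = 1.595 Hz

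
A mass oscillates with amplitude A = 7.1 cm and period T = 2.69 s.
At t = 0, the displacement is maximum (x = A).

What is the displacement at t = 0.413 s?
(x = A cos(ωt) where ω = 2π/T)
ω = 2π/T = 2π/2.69 = 2.336 rad/s
x = A cos(ωt) = 7.1×cos(2.336×0.413) = 4.045 cm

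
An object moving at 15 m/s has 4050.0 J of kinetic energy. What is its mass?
KE = ½mv² → m = 2KE/v² = 2×4050.0/15² = 36.0 kg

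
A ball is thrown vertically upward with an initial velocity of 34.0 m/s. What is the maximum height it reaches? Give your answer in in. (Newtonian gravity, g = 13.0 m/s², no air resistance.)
h_max = v₀²/(2g) (with unit conversion) = 1750.0 in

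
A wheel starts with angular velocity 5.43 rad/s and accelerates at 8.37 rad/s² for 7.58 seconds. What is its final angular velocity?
ω = ω₀ + αt = 5.43 + 8.37 × 7.58 = 68.87 rad/s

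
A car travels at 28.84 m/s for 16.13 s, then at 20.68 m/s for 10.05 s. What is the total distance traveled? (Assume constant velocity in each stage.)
d₁ = v₁t₁ = 28.84 × 16.13 = 465.189 m
d₂ = v₂t₂ = 20.68 × 10.05 = 207.834 m
d_total = 465.189 + 207.834 = 673.02 m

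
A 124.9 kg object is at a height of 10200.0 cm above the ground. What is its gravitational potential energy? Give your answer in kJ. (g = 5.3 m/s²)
PE = mgh = 124.9 kg × 5.3 m/s² × 102 m = 6.752e+04 J = 67.52 kJ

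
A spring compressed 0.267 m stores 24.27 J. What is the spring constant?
PE = ½kx² → k = 2PE/x² = 2×24.27/0.267² = 680.9 N/m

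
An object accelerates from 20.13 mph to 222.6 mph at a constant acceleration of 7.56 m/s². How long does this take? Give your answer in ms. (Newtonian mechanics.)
t = (v - v₀)/a (with unit conversion) = 11970.0 ms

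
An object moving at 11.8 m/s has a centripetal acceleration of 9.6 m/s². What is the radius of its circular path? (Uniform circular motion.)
r = v²/a_c = 11.8²/9.6 = 14.5 m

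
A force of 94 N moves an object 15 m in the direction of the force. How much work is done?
W = Fd = 94×15 = 1410.0 J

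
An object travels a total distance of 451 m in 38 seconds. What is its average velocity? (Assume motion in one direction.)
v_avg = Δd / Δt = 451 / 38 = 11.87 m/s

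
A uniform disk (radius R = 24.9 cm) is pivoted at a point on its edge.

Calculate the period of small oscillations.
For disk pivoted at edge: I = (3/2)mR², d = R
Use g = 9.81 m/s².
I/m = (3/2)R² = 0.093 m²; d = R = 0.249 m
T = 2π√((3/2)R²/(gR)) = 2π√(3R/(2g)) = 1.226 s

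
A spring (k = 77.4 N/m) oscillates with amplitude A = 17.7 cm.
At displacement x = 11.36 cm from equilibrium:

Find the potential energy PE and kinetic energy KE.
E_total = ½kA² = ½×77.4×(0.177)² = 1.212 J
PE = ½kx² = ½×77.4×(0.1136)² = 0.4994 J
KE = E_total − PE = 0.713 J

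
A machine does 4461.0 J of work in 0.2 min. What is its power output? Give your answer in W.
P = W/t = 4461 J / 12 s = 371.8 W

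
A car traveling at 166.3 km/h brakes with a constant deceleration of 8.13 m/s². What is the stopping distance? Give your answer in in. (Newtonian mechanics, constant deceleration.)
d = v₀² / (2a) (with unit conversion) = 5167.0 in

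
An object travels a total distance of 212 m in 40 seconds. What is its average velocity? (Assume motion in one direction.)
v_avg = Δd / Δt = 212 / 40 = 5.3 m/s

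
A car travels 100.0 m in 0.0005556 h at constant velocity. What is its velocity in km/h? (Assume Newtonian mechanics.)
v = d/t (with unit conversion) = 180.0 km/h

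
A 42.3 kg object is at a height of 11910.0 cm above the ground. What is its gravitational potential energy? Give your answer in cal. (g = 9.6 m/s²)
PE = mgh = 42.3 kg × 9.6 m/s² × 119.1 m = 4.836e+04 J = 11560.0 cal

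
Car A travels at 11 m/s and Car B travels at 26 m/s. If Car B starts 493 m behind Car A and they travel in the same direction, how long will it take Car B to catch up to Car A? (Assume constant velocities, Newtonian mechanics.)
Relative speed: v_rel = 26 - 11 = 15 m/s
Time to catch: t = d₀/v_rel = 493/15 = 32.87 s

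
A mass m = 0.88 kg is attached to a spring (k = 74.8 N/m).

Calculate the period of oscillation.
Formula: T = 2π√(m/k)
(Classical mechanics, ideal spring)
T = 2π√(m/k) = 2π√(0.88/74.8) = 0.6815 s; f = 1/T = 1.467 Hz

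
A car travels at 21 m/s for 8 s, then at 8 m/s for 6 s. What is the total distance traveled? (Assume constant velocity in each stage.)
d₁ = v₁t₁ = 21 × 8 = 168 m
d₂ = v₂t₂ = 8 × 6 = 48 m
d_total = 168 + 48 = 216 m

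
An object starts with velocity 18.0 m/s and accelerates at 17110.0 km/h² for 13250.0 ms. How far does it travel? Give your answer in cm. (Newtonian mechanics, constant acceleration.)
d = v₀t + ½at² (with unit conversion) = 35440.0 cm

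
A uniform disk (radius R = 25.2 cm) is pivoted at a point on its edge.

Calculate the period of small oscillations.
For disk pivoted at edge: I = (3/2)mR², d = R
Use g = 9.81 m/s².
I/m = (3/2)R² = 0.09526 m²; d = R = 0.252 m
T = 2π√((3/2)R²/(gR)) = 2π√(3R/(2g)) = 1.233 s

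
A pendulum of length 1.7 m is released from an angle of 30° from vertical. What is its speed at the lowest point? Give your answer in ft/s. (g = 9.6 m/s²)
h = L(1 − cosθ) = 1.7×(1 − cos30°) = 0.2278 m
v = √(2gh) = √(2×9.6×0.2278) = 2.091 m/s = 6.861 ft/s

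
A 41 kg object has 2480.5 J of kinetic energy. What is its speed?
KE = ½mv² → v = √(2KE/m) = √(2×2480.5/41) = 11.0 m/s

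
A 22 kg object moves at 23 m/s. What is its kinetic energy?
KE = ½mv² = ½×22×23² = 5819.0 J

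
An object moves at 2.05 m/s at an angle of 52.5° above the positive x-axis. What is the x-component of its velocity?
vₓ = v cos(θ) = 2.05 × cos(52.5°) = 1.25 m/s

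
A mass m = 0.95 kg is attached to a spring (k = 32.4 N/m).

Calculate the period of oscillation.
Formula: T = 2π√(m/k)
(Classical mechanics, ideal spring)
T = 2π√(m/k) = 2π√(0.95/32.4) = 1.076 s; f = 1/T = 0.9295 Hz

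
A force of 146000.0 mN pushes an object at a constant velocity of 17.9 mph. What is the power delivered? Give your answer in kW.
P = Fv = 146 N × 8.002 m/s = 1168 W = 1.168 kW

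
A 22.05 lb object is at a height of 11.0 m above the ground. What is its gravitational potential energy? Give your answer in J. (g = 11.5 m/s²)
PE = mgh = 10 kg × 11.5 m/s² × 11 m = 1265 J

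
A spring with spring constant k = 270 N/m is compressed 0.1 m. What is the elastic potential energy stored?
PE = ½kx² = ½×270×0.1² = 1.35 J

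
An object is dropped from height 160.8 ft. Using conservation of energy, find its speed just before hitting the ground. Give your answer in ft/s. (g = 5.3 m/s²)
mgh = ½mv² → v = √(2gh) = √(2×5.3×49.01) = 22.79 m/s = 74.78 ft/s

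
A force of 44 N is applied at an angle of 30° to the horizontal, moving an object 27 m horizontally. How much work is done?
W = Fd cosθ = 44×27×cos(30°) = 1028.8 J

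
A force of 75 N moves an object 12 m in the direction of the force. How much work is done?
W = Fd = 75×12 = 900.0 J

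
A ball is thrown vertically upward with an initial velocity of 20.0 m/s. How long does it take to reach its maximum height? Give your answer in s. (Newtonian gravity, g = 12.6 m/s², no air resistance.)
t_up = v₀/g = 1.587 s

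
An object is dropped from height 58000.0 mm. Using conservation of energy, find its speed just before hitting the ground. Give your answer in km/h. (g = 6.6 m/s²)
mgh = ½mv² → v = √(2gh) = √(2×6.6×58) = 27.67 m/s = 99.61 km/h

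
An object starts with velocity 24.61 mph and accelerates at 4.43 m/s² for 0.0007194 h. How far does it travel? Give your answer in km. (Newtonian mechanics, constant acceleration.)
d = v₀t + ½at² (with unit conversion) = 0.04335 km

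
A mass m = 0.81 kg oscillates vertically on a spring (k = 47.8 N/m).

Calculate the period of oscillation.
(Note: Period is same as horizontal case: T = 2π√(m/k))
T = 2π√(m/k) = 2π√(0.81/47.8) = 0.8179 s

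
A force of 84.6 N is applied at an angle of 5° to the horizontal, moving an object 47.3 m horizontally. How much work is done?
W = Fd cosθ = 84.6×47.3×cos(5°) = 3986.4 J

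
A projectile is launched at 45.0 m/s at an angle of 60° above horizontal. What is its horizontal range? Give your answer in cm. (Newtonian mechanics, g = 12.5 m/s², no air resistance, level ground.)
R = v₀² sin(2θ) / g (with unit conversion) = 14030.0 cm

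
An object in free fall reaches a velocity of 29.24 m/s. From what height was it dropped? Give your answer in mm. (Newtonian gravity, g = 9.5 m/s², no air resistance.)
h = v²/(2g) (with unit conversion) = 45000.0 mm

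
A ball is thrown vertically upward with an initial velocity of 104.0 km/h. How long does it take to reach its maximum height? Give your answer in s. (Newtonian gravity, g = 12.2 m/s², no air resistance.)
t_up = v₀/g (with unit conversion) = 2.368 s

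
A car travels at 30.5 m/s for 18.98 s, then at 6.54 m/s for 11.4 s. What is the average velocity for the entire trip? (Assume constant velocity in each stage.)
d₁ = v₁t₁ = 30.5 × 18.98 = 578.89 m
d₂ = v₂t₂ = 6.54 × 11.4 = 74.556 m
d_total = 653.45 m, t_total = 30.38 s
v_avg = d_total/t_total = 653.45/30.38 = 21.51 m/s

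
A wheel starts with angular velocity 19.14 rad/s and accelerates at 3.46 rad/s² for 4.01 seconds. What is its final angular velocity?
ω = ω₀ + αt = 19.14 + 3.46 × 4.01 = 33.01 rad/s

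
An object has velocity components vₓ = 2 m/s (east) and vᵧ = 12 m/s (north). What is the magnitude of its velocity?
|v| = √(vₓ² + vᵧ²) = √(2² + 12²) = √(148) = 12.17 m/s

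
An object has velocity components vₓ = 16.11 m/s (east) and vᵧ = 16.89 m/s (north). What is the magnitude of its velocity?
|v| = √(vₓ² + vᵧ²) = √(16.11² + 16.89²) = √(544.804) = 23.34 m/s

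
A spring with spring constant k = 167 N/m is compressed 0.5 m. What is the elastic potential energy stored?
PE = ½kx² = ½×167×0.5² = 20.88 J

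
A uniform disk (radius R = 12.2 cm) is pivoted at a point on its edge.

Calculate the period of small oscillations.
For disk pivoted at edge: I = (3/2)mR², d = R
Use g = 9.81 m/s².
I/m = (3/2)R² = 0.02233 m²; d = R = 0.122 m
T = 2π√((3/2)R²/(gR)) = 2π√(3R/(2g)) = 0.8582 s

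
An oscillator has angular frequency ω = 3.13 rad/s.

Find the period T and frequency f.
T = 2π/ω = 2π/3.13 = 2.007 s; f = ω/2π = 0.4982 Hz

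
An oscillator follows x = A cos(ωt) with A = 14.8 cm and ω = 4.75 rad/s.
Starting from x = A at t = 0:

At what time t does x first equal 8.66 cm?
cos(ωt) = x/A = 8.66/14.8 = 0.5851
ωt = arccos(0.5851) = 0.9457 rad
t = 0.9457/4.75 = 0.1991 s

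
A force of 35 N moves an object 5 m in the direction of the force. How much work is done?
W = Fd = 35×5 = 175.0 J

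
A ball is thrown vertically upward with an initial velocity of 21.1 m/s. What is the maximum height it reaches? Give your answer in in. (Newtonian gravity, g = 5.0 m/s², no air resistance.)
h_max = v₀²/(2g) (with unit conversion) = 1753.0 in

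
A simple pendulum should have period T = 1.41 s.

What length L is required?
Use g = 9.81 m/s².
T = 2π√(L/g) → L = g(T/2π)² = 9.81×(1.41/2π)² = 0.494 m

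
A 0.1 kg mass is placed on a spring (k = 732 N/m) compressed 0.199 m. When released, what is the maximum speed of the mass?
½kx² = ½mv² → v = x√(k/m) = 0.199×√(732/0.1) = 17.03 m/s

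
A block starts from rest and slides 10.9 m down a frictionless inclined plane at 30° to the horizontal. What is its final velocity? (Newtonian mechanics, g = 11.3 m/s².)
a = g sin(θ) = 11.3 × sin(30°) = 5.65 m/s²
v = √(2ad) = √(2 × 5.65 × 10.9) = 11.1 m/s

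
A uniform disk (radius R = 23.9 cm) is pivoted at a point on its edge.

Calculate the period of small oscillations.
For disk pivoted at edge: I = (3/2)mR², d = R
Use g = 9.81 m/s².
I/m = (3/2)R² = 0.08568 m²; d = R = 0.239 m
T = 2π√((3/2)R²/(gR)) = 2π√(3R/(2g)) = 1.201 s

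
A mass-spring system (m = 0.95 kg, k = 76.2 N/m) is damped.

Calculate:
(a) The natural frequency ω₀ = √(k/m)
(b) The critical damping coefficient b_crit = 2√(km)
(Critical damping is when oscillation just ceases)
ω₀ = √(k/m) = √(76.2/0.95) = 8.956 rad/s
b_crit = 2√(km) = 2√(76.2×0.95) = 17.02 kg/s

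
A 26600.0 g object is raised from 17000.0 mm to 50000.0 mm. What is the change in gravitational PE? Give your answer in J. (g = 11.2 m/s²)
ΔPE = mg(h₂ − h₁) = 26.6 kg × 11.2 m/s² × (50 − 17) m = 9831 J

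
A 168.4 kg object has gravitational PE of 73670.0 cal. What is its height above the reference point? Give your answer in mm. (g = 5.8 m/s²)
PE = mgh → h = PE/(mg) = 3.082e+05 J / (168.4 kg × 5.8 m/s²) = 315.6 m = 315600.0 mm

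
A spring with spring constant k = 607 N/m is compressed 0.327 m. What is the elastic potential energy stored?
PE = ½kx² = ½×607×0.327² = 32.45 J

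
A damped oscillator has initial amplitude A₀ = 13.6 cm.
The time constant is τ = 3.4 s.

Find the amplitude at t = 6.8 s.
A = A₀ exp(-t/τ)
A = A₀ exp(−t/τ) = 13.6×exp(−6.8/3.4) = 1.841 cm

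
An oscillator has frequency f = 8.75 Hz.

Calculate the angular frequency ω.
ω = 2πf = 2π×8.75 = 54.98 rad/s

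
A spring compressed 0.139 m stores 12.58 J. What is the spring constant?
PE = ½kx² → k = 2PE/x² = 2×12.58/0.139² = 1302.0 N/m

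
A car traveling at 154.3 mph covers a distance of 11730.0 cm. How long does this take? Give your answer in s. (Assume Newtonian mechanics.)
t = d/v (with unit conversion) = 1.701 s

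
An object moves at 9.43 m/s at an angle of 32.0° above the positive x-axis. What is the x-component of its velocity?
vₓ = v cos(θ) = 9.43 × cos(32.0°) = 8.0 m/s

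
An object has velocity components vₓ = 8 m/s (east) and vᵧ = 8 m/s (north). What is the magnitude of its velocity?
|v| = √(vₓ² + vᵧ²) = √(8² + 8²) = √(128) = 11.31 m/s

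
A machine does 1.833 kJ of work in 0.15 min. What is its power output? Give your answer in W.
P = W/t = 1833 J / 9 s = 203.7 W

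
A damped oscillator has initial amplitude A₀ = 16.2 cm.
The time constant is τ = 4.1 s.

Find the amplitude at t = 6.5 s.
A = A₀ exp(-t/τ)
A = A₀ exp(−t/τ) = 16.2×exp(−6.5/4.1) = 3.319 cm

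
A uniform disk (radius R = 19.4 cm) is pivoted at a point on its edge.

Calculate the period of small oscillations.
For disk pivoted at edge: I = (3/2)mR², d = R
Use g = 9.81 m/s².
I/m = (3/2)R² = 0.05645 m²; d = R = 0.194 m
T = 2π√((3/2)R²/(gR)) = 2π√(3R/(2g)) = 1.082 s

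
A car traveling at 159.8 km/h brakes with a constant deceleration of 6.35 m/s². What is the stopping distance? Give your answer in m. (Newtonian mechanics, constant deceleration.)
d = v₀² / (2a) (with unit conversion) = 155.1 m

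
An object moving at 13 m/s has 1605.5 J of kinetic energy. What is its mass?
KE = ½mv² → m = 2KE/v² = 2×1605.5/13² = 19.0 kg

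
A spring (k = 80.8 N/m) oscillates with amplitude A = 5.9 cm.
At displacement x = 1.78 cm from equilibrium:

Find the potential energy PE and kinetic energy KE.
E_total = ½kA² = ½×80.8×(0.059)² = 0.1406 J
PE = ½kx² = ½×80.8×(0.0178)² = 0.0128 J
KE = E_total − PE = 0.1278 J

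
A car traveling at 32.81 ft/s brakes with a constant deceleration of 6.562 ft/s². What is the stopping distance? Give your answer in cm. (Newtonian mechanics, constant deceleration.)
d = v₀² / (2a) (with unit conversion) = 2500.0 cm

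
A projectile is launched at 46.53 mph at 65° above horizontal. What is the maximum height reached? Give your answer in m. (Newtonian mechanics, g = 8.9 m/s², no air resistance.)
H = v₀²sin²(θ)/(2g) (with unit conversion) = 19.97 m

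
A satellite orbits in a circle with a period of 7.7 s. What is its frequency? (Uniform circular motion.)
f = 1/T = 1/7.7 = 0.1299 Hz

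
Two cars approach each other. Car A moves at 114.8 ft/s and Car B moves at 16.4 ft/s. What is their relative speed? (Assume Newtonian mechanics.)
v_rel = v_A + v_B = 114.8 + 16.4 = 131.2 ft/s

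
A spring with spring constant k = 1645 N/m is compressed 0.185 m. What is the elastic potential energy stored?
PE = ½kx² = ½×1645×0.185² = 28.15 J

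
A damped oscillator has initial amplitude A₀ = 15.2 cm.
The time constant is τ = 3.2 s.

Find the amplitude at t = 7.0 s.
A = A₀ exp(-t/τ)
A = A₀ exp(−t/τ) = 15.2×exp(−7.0/3.2) = 1.705 cm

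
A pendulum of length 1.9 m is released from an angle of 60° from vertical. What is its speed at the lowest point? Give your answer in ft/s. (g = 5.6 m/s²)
h = L(1 − cosθ) = 1.9×(1 − cos60°) = 0.95 m
v = √(2gh) = √(2×5.6×0.95) = 3.262 m/s = 10.7 ft/s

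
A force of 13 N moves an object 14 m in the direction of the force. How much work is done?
W = Fd = 13×14 = 182.0 J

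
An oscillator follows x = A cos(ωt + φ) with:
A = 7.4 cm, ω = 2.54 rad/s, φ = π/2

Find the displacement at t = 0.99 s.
x = A cos(ωt + φ) = 7.4×cos(2.54×0.99 + π/2) = -4.342 cm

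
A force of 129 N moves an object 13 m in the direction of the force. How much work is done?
W = Fd = 129×13 = 1677.0 J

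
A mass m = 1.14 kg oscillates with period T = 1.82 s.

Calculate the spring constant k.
T = 2π√(m/k) → k = m(2π/T)² = 1.14×(2π/1.82)² = 13.59 N/m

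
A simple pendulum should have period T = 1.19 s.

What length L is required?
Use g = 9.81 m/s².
T = 2π√(L/g) → L = g(T/2π)² = 9.81×(1.19/2π)² = 0.3519 m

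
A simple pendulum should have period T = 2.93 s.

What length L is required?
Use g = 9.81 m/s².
T = 2π√(L/g) → L = g(T/2π)² = 9.81×(2.93/2π)² = 2.133 m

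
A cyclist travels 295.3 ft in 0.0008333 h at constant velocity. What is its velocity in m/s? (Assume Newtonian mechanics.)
v = d/t (with unit conversion) = 30.0 m/s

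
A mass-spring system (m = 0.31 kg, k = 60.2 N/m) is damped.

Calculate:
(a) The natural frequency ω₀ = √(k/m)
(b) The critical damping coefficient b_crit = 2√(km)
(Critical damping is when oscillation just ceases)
ω₀ = √(k/m) = √(60.2/0.31) = 13.94 rad/s
b_crit = 2√(km) = 2√(60.2×0.31) = 8.64 kg/s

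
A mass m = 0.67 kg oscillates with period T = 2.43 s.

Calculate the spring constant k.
T = 2π√(m/k) → k = m(2π/T)² = 0.67×(2π/2.43)² = 4.479 N/m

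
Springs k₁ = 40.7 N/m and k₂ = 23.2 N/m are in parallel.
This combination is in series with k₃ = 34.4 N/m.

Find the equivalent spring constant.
k₁₂ = k₁ + k₂ = 63.9 N/m (parallel)
1/k_eq = 1/k₁₂ + 1/k₃ → k_eq = 22.36 N/m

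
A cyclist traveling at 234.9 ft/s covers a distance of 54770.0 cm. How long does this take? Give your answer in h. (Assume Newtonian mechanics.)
t = d/v (with unit conversion) = 0.002125 h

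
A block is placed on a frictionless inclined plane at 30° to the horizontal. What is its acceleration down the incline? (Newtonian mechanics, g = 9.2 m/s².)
a = g sin(θ) = 9.2 × sin(30°) = 9.2 × 0.5 = 4.6 m/s²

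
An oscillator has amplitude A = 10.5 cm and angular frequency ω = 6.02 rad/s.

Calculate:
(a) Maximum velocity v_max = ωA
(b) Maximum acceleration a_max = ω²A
v_max = ωA = 6.02×0.105 = 0.6321 m/s
a_max = ω²A = 6.02²×0.105 = 3.805 m/s²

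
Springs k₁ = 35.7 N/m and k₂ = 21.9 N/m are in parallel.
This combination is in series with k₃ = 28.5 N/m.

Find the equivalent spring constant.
k₁₂ = k₁ + k₂ = 57.6 N/m (parallel)
1/k_eq = 1/k₁₂ + 1/k₃ → k_eq = 19.07 N/m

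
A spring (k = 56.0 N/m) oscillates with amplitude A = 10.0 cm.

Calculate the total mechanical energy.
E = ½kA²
E = ½kA² = ½×56.0×(0.1)² = 0.28 J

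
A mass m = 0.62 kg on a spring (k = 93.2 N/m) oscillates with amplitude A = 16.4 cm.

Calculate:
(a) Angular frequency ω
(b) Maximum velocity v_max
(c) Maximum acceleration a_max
ω = √(k/m) = √(93.2/0.62) = 12.26 rad/s
v_max = ωA = 12.26×0.164 = 2.011 m/s
a_max = ω²A = 12.26²×0.164 = 24.65 m/s²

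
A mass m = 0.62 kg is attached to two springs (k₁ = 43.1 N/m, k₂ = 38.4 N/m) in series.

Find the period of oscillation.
k_eq = k₁k₂/(k₁+k₂) = 20.31 N/m
T = 2π√(m/k_eq) = 2π√(0.62/20.31) = 1.098 s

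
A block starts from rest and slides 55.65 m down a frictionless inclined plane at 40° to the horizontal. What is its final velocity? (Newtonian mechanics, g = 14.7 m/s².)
a = g sin(θ) = 14.7 × sin(40°) = 9.45 m/s²
v = √(2ad) = √(2 × 9.45 × 55.65) = 32.43 m/s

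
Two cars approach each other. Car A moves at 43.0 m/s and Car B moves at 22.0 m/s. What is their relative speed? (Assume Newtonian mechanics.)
v_rel = v_A + v_B = 43.0 + 22.0 = 65.0 m/s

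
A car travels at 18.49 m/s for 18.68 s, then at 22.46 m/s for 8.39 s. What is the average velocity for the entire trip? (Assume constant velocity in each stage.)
d₁ = v₁t₁ = 18.49 × 18.68 = 345.393 m
d₂ = v₂t₂ = 22.46 × 8.39 = 188.439 m
d_total = 533.83 m, t_total = 27.07 s
v_avg = d_total/t_total = 533.83/27.07 = 19.72 m/s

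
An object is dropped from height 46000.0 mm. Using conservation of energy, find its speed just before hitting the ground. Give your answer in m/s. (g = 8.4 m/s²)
mgh = ½mv² → v = √(2gh) = √(2×8.4×46) = 27.8 m/s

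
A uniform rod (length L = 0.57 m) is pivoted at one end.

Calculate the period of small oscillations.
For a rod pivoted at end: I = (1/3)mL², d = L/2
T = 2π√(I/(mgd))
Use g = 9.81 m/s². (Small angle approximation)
I/m = (1/3)L² = 0.1083 m²; d = L/2 = 0.285 m
T = 2π√(I/(mgd)) = 2π√(0.1083/(9.81×0.285)) = 1.237 s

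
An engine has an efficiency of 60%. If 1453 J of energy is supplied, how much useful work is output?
W_out = η × W_in = 0.6 × 1453 = 871.8 J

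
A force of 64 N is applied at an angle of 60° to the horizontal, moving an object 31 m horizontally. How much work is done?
W = Fd cosθ = 64×31×cos(60°) = 992.0 J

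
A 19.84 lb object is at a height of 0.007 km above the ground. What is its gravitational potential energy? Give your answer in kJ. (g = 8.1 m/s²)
PE = mgh = 8.999 kg × 8.1 m/s² × 7 m = 510.3 J = 0.5103 kJ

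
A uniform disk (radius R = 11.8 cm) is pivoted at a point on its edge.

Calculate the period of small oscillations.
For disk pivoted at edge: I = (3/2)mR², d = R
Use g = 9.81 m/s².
I/m = (3/2)R² = 0.02089 m²; d = R = 0.118 m
T = 2π√((3/2)R²/(gR)) = 2π√(3R/(2g)) = 0.844 s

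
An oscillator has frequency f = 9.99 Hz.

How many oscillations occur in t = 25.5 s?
n = f×t = 9.99×25.5 = 254.7 oscillations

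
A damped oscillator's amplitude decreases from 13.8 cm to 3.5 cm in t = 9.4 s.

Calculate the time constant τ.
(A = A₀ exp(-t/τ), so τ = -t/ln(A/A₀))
A/A₀ = 3.5/13.8 = 0.2536; ln(A/A₀) = -1.372
τ = −t/ln(A/A₀) = −9.4/-1.372 = 6.852 s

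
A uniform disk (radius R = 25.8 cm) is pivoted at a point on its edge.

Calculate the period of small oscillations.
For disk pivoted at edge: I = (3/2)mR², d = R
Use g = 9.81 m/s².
I/m = (3/2)R² = 0.09985 m²; d = R = 0.258 m
T = 2π√((3/2)R²/(gR)) = 2π√(3R/(2g)) = 1.248 s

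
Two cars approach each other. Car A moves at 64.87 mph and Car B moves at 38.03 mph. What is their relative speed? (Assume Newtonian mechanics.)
v_rel = v_A + v_B = 64.87 + 38.03 = 102.9 mph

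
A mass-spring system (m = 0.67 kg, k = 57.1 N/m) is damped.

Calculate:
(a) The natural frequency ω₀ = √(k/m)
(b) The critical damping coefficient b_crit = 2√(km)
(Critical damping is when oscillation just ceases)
ω₀ = √(k/m) = √(57.1/0.67) = 9.232 rad/s
b_crit = 2√(km) = 2√(57.1×0.67) = 12.37 kg/s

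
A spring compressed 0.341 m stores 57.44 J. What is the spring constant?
PE = ½kx² → k = 2PE/x² = 2×57.44/0.341² = 988.0 N/m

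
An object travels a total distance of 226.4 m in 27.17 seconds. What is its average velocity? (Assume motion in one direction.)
v_avg = Δd / Δt = 226.4 / 27.17 = 8.33 m/s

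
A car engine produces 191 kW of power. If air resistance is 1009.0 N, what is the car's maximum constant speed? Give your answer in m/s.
P = Fv → v = P/F = 191000 W / 1009 N = 189.3 m/s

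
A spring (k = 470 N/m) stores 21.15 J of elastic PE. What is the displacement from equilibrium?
PE = ½kx² → x = √(2PE/k) = √(2×21.15/470) = 0.3 m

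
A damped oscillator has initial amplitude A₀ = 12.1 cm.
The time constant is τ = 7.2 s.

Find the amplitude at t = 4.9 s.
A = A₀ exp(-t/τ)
A = A₀ exp(−t/τ) = 12.1×exp(−4.9/7.2) = 6.127 cm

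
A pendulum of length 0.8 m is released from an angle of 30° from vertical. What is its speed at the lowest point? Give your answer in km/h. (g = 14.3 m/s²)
h = L(1 − cosθ) = 0.8×(1 − cos30°) = 0.1072 m
v = √(2gh) = √(2×14.3×0.1072) = 1.751 m/s = 6.303 km/h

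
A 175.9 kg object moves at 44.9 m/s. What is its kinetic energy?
KE = ½mv² = ½×175.9×44.9² = 177308.1 J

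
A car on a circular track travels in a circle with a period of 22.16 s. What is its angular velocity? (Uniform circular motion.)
ω = 2π/T = 2π/22.16 = 0.2835 rad/s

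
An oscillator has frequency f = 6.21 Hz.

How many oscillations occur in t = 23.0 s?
n = f×t = 6.21×23.0 = 142.8 oscillations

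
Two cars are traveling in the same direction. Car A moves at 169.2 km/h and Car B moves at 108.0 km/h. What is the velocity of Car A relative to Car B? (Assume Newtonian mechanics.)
v_rel = v_A - v_B = 169.2 - 108.0 = 61.2 km/h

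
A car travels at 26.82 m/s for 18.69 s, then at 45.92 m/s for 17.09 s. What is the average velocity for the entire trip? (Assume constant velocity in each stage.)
d₁ = v₁t₁ = 26.82 × 18.69 = 501.266 m
d₂ = v₂t₂ = 45.92 × 17.09 = 784.773 m
d_total = 1286.04 m, t_total = 35.78 s
v_avg = d_total/t_total = 1286.04/35.78 = 35.94 m/s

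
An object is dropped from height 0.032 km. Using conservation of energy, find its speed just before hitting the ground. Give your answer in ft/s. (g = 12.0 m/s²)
mgh = ½mv² → v = √(2gh) = √(2×12.0×32) = 27.71 m/s = 90.92 ft/s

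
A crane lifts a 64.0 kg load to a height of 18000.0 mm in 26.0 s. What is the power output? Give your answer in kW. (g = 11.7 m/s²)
W = mgh = 64×11.7×18 = 1.348e+04 J
P = W/t = 1.348e+04/26 = 518.4 W = 0.5184 kW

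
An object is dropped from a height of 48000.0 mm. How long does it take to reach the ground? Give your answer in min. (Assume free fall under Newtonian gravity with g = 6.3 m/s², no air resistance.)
t = √(2h/g) (with unit conversion) = 0.06506 min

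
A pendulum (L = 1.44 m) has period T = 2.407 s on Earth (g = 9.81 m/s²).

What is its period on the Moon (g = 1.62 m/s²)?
T = 2π√(L/g), so T_moon/T_earth = √(g_earth/g_moon)
T_moon = 2π√(1.44/1.62) = 5.924 s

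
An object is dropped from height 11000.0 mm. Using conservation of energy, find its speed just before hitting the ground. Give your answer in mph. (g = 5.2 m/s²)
mgh = ½mv² → v = √(2gh) = √(2×5.2×11) = 10.7 m/s = 23.93 mph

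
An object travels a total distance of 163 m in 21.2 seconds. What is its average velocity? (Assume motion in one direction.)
v_avg = Δd / Δt = 163 / 21.2 = 7.69 m/s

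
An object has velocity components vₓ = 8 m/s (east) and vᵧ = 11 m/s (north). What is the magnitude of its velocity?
|v| = √(vₓ² + vᵧ²) = √(8² + 11²) = √(185) = 13.6 m/s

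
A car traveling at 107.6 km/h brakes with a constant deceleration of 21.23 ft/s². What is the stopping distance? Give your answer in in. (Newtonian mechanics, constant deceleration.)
d = v₀² / (2a) (with unit conversion) = 2718.0 in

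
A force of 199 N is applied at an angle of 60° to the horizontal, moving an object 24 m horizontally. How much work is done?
W = Fd cosθ = 199×24×cos(60°) = 2388.0 J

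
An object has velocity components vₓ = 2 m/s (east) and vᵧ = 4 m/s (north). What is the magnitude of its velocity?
|v| = √(vₓ² + vᵧ²) = √(2² + 4²) = √(20) = 4.47 m/s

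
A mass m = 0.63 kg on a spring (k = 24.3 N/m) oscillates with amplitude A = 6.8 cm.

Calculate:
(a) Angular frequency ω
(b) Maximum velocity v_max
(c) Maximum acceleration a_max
ω = √(k/m) = √(24.3/0.63) = 6.211 rad/s
v_max = ωA = 6.211×0.068 = 0.4223 m/s
a_max = ω²A = 6.211²×0.068 = 2.623 m/s²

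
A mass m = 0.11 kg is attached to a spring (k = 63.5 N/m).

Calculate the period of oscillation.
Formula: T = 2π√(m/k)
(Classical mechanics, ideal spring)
T = 2π√(m/k) = 2π√(0.11/63.5) = 0.2615 s; f = 1/T = 3.824 Hz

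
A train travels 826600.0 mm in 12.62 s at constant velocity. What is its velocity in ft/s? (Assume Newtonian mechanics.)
v = d/t (with unit conversion) = 214.9 ft/s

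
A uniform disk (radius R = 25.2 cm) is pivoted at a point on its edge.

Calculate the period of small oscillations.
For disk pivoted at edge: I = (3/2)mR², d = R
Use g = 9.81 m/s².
I/m = (3/2)R² = 0.09526 m²; d = R = 0.252 m
T = 2π√((3/2)R²/(gR)) = 2π√(3R/(2g)) = 1.233 s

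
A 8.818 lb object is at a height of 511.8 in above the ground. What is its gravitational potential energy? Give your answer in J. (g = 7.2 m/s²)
PE = mgh = 4 kg × 7.2 m/s² × 13 m = 374.4 J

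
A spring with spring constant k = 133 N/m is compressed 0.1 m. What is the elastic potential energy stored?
PE = ½kx² = ½×133×0.1² = 0.665 J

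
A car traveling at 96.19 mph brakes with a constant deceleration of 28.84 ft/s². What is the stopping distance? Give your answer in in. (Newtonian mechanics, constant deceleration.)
d = v₀² / (2a) (with unit conversion) = 4141.0 in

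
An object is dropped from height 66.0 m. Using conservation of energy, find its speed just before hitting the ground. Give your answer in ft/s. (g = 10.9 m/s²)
mgh = ½mv² → v = √(2gh) = √(2×10.9×66) = 37.93 m/s = 124.4 ft/s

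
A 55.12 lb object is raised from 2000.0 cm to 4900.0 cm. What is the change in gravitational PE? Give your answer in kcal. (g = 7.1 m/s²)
ΔPE = mg(h₂ − h₁) = 25 kg × 7.1 m/s² × (49 − 20) m = 5148 J = 1.23 kcal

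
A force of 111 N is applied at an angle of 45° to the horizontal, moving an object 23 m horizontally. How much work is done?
W = Fd cosθ = 111×23×cos(45°) = 1805.2 J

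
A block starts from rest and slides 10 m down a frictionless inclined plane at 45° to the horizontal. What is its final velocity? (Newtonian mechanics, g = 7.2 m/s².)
a = g sin(θ) = 7.2 × sin(45°) = 5.09 m/s²
v = √(2ad) = √(2 × 5.09 × 10) = 10.09 m/s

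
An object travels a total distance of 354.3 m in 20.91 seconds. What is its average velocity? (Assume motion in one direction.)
v_avg = Δd / Δt = 354.3 / 20.91 = 16.94 m/s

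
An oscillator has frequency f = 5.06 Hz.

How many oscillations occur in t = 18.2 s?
n = f×t = 5.06×18.2 = 92.09 oscillations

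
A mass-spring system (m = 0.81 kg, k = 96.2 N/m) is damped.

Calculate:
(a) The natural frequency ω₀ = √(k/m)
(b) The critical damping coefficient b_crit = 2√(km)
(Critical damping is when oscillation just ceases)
ω₀ = √(k/m) = √(96.2/0.81) = 10.9 rad/s
b_crit = 2√(km) = 2√(96.2×0.81) = 17.65 kg/s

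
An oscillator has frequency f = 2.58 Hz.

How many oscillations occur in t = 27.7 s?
n = f×t = 2.58×27.7 = 71.47 oscillations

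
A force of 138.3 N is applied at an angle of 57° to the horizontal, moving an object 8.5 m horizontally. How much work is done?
W = Fd cosθ = 138.3×8.5×cos(57°) = 640.25 J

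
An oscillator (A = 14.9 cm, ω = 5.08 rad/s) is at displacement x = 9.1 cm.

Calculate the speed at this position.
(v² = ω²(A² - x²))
v = ω√(A² − x²) = 5.08×√(0.149² − 0.091²) = 0.5994 m/s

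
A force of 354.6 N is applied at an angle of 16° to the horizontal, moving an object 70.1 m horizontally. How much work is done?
W = Fd cosθ = 354.6×70.1×cos(16°) = 23895.0 J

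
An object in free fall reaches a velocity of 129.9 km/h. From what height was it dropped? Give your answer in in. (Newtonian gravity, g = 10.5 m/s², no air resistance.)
h = v²/(2g) (with unit conversion) = 2441.0 in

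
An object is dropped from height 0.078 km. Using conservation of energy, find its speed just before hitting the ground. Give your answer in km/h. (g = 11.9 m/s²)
mgh = ½mv² → v = √(2gh) = √(2×11.9×78) = 43.09 m/s = 155.1 km/h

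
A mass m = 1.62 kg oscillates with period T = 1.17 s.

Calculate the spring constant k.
T = 2π√(m/k) → k = m(2π/T)² = 1.62×(2π/1.17)² = 46.72 N/m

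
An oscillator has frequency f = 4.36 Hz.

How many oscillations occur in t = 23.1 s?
n = f×t = 4.36×23.1 = 100.7 oscillations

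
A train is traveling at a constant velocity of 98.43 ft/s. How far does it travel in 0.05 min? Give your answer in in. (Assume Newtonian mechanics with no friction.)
d = vt (with unit conversion) = 3543.0 in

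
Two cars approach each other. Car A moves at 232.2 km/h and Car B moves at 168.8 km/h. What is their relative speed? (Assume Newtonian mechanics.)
v_rel = v_A + v_B = 232.2 + 168.8 = 401.0 km/h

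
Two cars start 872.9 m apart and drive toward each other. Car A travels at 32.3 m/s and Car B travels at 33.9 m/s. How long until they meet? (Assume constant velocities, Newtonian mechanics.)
Combined speed: v_combined = 32.3 + 33.9 = 66.2 m/s
Time to meet: t = d/66.2 = 872.9/66.2 = 13.19 s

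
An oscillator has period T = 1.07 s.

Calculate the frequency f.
f = 1/T = 1/1.07 = 0.9346 Hz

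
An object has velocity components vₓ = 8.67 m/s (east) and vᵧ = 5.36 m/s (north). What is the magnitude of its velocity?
|v| = √(vₓ² + vᵧ²) = √(8.67² + 5.36²) = √(103.898) = 10.19 m/s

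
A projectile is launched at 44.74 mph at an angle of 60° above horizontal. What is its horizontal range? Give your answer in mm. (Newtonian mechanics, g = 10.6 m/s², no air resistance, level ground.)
R = v₀² sin(2θ) / g (with unit conversion) = 32680.0 mm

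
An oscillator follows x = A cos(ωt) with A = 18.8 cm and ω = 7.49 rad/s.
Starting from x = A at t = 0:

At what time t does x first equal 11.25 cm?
cos(ωt) = x/A = 11.25/18.8 = 0.5984
ωt = arccos(0.5984) = 0.9293 rad
t = 0.9293/7.49 = 0.1241 s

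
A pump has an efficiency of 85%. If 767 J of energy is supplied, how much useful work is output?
W_out = η × W_in = 0.85 × 767 = 651.95 J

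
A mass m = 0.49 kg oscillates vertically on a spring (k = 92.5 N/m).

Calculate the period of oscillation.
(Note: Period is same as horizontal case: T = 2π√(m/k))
T = 2π√(m/k) = 2π√(0.49/92.5) = 0.4573 s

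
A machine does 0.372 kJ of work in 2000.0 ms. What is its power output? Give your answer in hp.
P = W/t = 372 J / 2 s = 186 W = 0.2494 hp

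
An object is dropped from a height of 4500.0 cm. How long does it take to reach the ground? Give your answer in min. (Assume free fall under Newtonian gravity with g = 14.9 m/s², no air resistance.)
t = √(2h/g) (with unit conversion) = 0.04096 min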